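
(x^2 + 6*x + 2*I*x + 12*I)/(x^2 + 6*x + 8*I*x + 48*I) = (x + 2*I)/(x + 8*I)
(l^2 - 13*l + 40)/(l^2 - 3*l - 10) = (l - 8)/(l + 2)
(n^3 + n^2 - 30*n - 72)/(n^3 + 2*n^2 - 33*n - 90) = (n + 4)/(n + 5)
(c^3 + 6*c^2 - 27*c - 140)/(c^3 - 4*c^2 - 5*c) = (c^2 + 11*c + 28)/(c*(c + 1))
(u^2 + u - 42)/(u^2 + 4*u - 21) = (u - 6)/(u - 3)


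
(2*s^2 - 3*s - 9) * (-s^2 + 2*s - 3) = -2*s^4 + 7*s^3 - 3*s^2 - 9*s + 27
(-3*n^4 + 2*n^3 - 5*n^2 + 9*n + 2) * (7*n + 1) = -21*n^5 + 11*n^4 - 33*n^3 + 58*n^2 + 23*n + 2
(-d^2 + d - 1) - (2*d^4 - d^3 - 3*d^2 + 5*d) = -2*d^4 + d^3 + 2*d^2 - 4*d - 1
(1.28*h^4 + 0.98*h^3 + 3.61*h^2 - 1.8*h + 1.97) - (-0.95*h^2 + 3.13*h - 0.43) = 1.28*h^4 + 0.98*h^3 + 4.56*h^2 - 4.93*h + 2.4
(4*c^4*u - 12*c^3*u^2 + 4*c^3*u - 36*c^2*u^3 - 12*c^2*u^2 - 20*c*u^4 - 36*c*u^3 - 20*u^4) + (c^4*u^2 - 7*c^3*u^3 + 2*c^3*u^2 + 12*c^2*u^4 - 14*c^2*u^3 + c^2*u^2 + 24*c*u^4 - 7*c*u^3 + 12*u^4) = c^4*u^2 + 4*c^4*u - 7*c^3*u^3 - 10*c^3*u^2 + 4*c^3*u + 12*c^2*u^4 - 50*c^2*u^3 - 11*c^2*u^2 + 4*c*u^4 - 43*c*u^3 - 8*u^4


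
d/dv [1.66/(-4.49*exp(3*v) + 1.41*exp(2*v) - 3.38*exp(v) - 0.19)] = (22.3602*exp(2*v) - 4.6812*exp(v) + 5.6108)*exp(v)/(4.49*exp(3*v) - 1.41*exp(2*v) + 3.38*exp(v) + 0.19)^2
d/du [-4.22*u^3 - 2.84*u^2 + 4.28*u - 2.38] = -12.66*u^2 - 5.68*u + 4.28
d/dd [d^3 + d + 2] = 3*d^2 + 1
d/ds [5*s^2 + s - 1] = 10*s + 1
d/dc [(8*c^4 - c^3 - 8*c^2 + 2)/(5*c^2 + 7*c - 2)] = (80*c^5 + 163*c^4 - 78*c^3 - 50*c^2 + 12*c - 14)/(25*c^4 + 70*c^3 + 29*c^2 - 28*c + 4)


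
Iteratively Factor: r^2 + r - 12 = (r + 4)*(r - 3)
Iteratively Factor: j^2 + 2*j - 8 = (j - 2)*(j + 4)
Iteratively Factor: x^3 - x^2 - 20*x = (x)*(x^2 - x - 20) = x*(x - 5)*(x + 4)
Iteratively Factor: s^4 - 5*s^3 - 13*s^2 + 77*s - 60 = (s - 3)*(s^3 - 2*s^2 - 19*s + 20) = (s - 3)*(s + 4)*(s^2 - 6*s + 5) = (s - 5)*(s - 3)*(s + 4)*(s - 1)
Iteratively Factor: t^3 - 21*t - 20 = (t - 5)*(t^2 + 5*t + 4) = (t - 5)*(t + 1)*(t + 4)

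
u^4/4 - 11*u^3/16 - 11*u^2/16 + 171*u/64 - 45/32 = (u/4 + 1/2)*(u - 5/2)*(u - 3/2)*(u - 3/4)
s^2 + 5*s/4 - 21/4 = (s - 7/4)*(s + 3)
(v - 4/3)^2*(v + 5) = v^3 + 7*v^2/3 - 104*v/9 + 80/9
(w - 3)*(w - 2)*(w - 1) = w^3 - 6*w^2 + 11*w - 6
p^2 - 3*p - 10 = (p - 5)*(p + 2)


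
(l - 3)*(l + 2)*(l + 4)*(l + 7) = l^4 + 10*l^3 + 11*l^2 - 94*l - 168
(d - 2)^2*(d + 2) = d^3 - 2*d^2 - 4*d + 8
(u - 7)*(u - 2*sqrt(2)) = u^2 - 7*u - 2*sqrt(2)*u + 14*sqrt(2)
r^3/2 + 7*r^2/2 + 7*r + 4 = (r/2 + 1)*(r + 1)*(r + 4)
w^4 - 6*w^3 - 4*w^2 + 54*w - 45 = (w - 5)*(w - 3)*(w - 1)*(w + 3)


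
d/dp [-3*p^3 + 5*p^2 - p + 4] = -9*p^2 + 10*p - 1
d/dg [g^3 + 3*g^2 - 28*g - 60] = 3*g^2 + 6*g - 28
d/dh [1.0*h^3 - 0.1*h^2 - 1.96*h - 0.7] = 3.0*h^2 - 0.2*h - 1.96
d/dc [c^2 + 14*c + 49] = 2*c + 14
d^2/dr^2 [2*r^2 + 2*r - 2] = 4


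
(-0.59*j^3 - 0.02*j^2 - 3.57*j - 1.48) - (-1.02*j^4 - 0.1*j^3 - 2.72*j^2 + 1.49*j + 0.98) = 1.02*j^4 - 0.49*j^3 + 2.7*j^2 - 5.06*j - 2.46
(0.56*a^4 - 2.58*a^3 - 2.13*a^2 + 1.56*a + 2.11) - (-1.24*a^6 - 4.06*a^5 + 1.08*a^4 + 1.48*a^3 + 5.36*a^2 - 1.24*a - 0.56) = 1.24*a^6 + 4.06*a^5 - 0.52*a^4 - 4.06*a^3 - 7.49*a^2 + 2.8*a + 2.67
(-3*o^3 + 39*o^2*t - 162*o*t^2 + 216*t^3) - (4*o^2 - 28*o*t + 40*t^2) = -3*o^3 + 39*o^2*t - 4*o^2 - 162*o*t^2 + 28*o*t + 216*t^3 - 40*t^2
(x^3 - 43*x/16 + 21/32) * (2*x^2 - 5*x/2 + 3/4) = 2*x^5 - 5*x^4/2 - 37*x^3/8 + 257*x^2/32 - 117*x/32 + 63/128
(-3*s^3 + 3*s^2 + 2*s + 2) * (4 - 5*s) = 15*s^4 - 27*s^3 + 2*s^2 - 2*s + 8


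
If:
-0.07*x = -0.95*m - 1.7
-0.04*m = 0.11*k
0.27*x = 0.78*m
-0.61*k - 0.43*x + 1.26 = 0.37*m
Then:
No Solution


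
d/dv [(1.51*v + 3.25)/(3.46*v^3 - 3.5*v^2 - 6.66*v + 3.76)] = (-10.4492*v^3 - 28.45*v^2 + 22.75*v + 27.3226)/(11.9716*v^6 - 24.22*v^5 - 33.8372*v^4 + 72.6392*v^3 + 18.0356*v^2 - 50.0832*v + 14.1376)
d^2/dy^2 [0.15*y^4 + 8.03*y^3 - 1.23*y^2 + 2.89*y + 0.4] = 1.8*y^2 + 48.18*y - 2.46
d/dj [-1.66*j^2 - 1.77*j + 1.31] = -3.32*j - 1.77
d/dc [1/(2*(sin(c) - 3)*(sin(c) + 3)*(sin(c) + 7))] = (-3*sin(c)^2 - 14*sin(c) + 9)*cos(c)/(2*(sin(c) - 3)^2*(sin(c) + 3)^2*(sin(c) + 7)^2)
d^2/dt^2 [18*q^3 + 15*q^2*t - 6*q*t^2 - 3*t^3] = -12*q - 18*t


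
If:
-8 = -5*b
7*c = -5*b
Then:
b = 8/5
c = -8/7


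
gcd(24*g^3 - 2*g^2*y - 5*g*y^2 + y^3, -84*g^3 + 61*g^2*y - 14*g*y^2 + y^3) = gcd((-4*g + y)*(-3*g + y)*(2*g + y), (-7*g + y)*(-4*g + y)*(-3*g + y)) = 12*g^2 - 7*g*y + y^2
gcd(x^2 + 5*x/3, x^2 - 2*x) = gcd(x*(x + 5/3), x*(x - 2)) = x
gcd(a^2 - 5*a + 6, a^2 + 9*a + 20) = 1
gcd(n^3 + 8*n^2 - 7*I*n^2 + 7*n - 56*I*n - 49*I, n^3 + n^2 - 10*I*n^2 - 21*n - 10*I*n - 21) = n^2 + n*(1 - 7*I) - 7*I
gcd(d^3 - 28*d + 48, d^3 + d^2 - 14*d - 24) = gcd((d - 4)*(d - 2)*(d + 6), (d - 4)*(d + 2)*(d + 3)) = d - 4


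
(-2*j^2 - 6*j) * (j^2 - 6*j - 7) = -2*j^4 + 6*j^3 + 50*j^2 + 42*j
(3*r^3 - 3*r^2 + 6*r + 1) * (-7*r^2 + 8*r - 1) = -21*r^5 + 45*r^4 - 69*r^3 + 44*r^2 + 2*r - 1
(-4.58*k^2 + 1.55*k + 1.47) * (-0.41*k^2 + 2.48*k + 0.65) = 1.8778*k^4 - 11.9939*k^3 + 0.2643*k^2 + 4.6531*k + 0.9555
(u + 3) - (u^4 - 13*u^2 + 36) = -u^4 + 13*u^2 + u - 33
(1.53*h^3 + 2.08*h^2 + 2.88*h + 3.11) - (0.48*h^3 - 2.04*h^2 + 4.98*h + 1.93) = 1.05*h^3 + 4.12*h^2 - 2.1*h + 1.18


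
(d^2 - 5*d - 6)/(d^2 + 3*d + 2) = (d - 6)/(d + 2)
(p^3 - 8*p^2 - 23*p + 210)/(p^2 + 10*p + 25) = (p^2 - 13*p + 42)/(p + 5)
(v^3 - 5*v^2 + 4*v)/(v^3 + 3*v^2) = (v^2 - 5*v + 4)/(v*(v + 3))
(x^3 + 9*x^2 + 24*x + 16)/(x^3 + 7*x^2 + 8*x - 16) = (x + 1)/(x - 1)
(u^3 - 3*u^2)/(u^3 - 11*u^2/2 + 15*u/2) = 2*u/(2*u - 5)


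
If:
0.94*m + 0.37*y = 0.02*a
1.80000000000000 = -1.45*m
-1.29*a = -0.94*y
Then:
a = 2.39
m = -1.24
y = 3.28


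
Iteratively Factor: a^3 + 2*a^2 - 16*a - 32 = (a + 2)*(a^2 - 16) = (a + 2)*(a + 4)*(a - 4)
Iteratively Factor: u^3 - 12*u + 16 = (u - 2)*(u^2 + 2*u - 8) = (u - 2)*(u + 4)*(u - 2)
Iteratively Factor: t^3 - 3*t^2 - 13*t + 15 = (t + 3)*(t^2 - 6*t + 5) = (t - 1)*(t + 3)*(t - 5)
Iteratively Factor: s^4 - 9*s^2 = (s + 3)*(s^3 - 3*s^2) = s*(s + 3)*(s^2 - 3*s) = s^2*(s + 3)*(s - 3)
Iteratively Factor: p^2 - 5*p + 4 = (p - 1)*(p - 4)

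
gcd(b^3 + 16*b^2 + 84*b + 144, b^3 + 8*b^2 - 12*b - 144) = b^2 + 12*b + 36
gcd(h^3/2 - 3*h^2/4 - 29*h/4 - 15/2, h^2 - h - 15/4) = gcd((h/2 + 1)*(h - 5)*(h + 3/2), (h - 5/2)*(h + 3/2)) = h + 3/2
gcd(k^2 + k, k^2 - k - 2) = k + 1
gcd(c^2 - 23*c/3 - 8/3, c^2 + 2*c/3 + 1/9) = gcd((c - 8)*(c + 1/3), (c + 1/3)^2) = c + 1/3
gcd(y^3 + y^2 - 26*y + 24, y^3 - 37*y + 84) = y - 4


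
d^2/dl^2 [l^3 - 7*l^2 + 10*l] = 6*l - 14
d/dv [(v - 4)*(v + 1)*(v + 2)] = 3*v^2 - 2*v - 10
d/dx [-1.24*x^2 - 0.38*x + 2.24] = -2.48*x - 0.38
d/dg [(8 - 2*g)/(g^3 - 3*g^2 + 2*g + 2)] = 2*(2*g^3 - 15*g^2 + 24*g - 10)/(g^6 - 6*g^5 + 13*g^4 - 8*g^3 - 8*g^2 + 8*g + 4)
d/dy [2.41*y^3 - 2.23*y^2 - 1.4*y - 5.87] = 7.23*y^2 - 4.46*y - 1.4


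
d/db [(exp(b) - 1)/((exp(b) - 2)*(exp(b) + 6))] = (-exp(2*b) + 2*exp(b) - 8)*exp(b)/(exp(4*b) + 8*exp(3*b) - 8*exp(2*b) - 96*exp(b) + 144)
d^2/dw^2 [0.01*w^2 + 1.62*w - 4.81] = 0.0200000000000000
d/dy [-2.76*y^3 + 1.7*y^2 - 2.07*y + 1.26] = -8.28*y^2 + 3.4*y - 2.07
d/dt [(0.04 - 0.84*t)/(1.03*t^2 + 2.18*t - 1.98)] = (0.8652*t^2 - 0.0824*t + 1.576)/(1.0609*t^4 + 4.4908*t^3 + 0.6736*t^2 - 8.6328*t + 3.9204)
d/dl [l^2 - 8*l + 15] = 2*l - 8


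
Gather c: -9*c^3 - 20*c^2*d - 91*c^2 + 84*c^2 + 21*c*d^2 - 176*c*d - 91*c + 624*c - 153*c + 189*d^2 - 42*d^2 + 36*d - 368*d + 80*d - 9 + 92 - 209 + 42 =-9*c^3 + c^2*(-20*d - 7) + c*(21*d^2 - 176*d + 380) + 147*d^2 - 252*d - 84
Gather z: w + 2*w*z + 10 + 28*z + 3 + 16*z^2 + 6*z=w + 16*z^2 + z*(2*w + 34) + 13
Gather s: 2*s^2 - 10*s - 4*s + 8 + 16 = 2*s^2 - 14*s + 24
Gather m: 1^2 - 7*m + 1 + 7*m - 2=0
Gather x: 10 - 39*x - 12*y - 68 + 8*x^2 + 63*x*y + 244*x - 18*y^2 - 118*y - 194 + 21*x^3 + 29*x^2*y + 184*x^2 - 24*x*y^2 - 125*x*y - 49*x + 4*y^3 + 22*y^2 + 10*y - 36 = 21*x^3 + x^2*(29*y + 192) + x*(-24*y^2 - 62*y + 156) + 4*y^3 + 4*y^2 - 120*y - 288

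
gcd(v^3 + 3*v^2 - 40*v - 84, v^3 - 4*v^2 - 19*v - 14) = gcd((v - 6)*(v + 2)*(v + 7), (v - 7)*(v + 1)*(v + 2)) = v + 2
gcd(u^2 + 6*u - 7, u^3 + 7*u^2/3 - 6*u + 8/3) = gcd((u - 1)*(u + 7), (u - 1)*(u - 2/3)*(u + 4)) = u - 1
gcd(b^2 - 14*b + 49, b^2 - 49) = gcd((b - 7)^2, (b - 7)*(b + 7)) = b - 7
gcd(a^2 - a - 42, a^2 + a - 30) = a + 6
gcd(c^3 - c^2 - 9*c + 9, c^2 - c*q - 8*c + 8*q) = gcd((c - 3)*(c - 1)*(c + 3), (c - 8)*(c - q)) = 1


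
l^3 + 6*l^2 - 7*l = l*(l - 1)*(l + 7)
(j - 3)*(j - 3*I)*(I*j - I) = I*j^3 + 3*j^2 - 4*I*j^2 - 12*j + 3*I*j + 9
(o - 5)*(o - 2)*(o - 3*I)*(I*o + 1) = I*o^4 + 4*o^3 - 7*I*o^3 - 28*o^2 + 7*I*o^2 + 40*o + 21*I*o - 30*I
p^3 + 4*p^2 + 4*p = p*(p + 2)^2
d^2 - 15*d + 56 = (d - 8)*(d - 7)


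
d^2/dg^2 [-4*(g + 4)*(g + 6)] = -8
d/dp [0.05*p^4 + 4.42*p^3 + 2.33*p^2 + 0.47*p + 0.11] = 0.2*p^3 + 13.26*p^2 + 4.66*p + 0.47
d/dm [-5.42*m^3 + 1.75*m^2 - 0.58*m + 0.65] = -16.26*m^2 + 3.5*m - 0.58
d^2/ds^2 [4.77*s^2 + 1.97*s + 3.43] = 9.54000000000000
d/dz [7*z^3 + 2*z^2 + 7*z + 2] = 21*z^2 + 4*z + 7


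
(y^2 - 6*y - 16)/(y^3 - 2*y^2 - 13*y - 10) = (y - 8)/(y^2 - 4*y - 5)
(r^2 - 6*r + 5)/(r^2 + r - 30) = (r - 1)/(r + 6)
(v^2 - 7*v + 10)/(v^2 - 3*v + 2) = (v - 5)/(v - 1)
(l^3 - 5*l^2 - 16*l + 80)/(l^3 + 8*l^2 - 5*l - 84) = (l^2 - 9*l + 20)/(l^2 + 4*l - 21)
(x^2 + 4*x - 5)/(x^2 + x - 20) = (x - 1)/(x - 4)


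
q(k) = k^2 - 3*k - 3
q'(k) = 2*k - 3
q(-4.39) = 29.44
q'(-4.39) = -11.78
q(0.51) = -4.27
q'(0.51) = -1.98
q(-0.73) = -0.28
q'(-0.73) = -4.46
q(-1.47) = 3.57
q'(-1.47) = -5.94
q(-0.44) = -1.49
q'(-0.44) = -3.88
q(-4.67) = 32.82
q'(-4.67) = -12.34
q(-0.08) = -2.75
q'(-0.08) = -3.16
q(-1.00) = 1.00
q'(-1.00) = -5.00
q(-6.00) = 51.00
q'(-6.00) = -15.00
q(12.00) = 105.00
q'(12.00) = 21.00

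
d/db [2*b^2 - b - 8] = 4*b - 1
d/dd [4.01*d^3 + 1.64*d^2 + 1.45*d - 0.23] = 12.03*d^2 + 3.28*d + 1.45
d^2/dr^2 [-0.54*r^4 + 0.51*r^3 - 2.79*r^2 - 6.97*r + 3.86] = -6.48*r^2 + 3.06*r - 5.58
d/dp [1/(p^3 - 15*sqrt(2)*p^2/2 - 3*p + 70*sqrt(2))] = 12*(-p^2 + 5*sqrt(2)*p + 1)/(2*p^3 - 15*sqrt(2)*p^2 - 6*p + 140*sqrt(2))^2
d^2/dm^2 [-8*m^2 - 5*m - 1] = -16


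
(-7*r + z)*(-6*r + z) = 42*r^2 - 13*r*z + z^2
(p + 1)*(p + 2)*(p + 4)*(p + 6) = p^4 + 13*p^3 + 56*p^2 + 92*p + 48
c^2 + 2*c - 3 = (c - 1)*(c + 3)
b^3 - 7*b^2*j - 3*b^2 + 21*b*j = b*(b - 3)*(b - 7*j)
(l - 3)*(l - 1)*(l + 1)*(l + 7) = l^4 + 4*l^3 - 22*l^2 - 4*l + 21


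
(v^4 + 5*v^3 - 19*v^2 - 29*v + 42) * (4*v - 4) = 4*v^5 + 16*v^4 - 96*v^3 - 40*v^2 + 284*v - 168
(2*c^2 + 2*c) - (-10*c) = 2*c^2 + 12*c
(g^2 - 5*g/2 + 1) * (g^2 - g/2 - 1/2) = g^4 - 3*g^3 + 7*g^2/4 + 3*g/4 - 1/2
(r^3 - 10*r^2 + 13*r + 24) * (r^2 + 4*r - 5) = r^5 - 6*r^4 - 32*r^3 + 126*r^2 + 31*r - 120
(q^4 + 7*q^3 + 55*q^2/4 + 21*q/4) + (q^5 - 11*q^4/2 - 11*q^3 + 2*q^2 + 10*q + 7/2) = q^5 - 9*q^4/2 - 4*q^3 + 63*q^2/4 + 61*q/4 + 7/2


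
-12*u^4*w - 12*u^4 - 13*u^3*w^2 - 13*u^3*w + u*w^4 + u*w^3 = (-4*u + w)*(u + w)*(3*u + w)*(u*w + u)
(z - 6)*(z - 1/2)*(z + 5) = z^3 - 3*z^2/2 - 59*z/2 + 15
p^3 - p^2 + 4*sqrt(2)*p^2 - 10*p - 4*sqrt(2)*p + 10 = (p - 1)*(p - sqrt(2))*(p + 5*sqrt(2))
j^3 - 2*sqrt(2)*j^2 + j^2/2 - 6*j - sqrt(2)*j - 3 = (j + 1/2)*(j - 3*sqrt(2))*(j + sqrt(2))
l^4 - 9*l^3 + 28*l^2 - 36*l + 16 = (l - 4)*(l - 2)^2*(l - 1)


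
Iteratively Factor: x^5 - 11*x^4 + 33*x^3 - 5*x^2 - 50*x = (x)*(x^4 - 11*x^3 + 33*x^2 - 5*x - 50) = x*(x + 1)*(x^3 - 12*x^2 + 45*x - 50) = x*(x - 5)*(x + 1)*(x^2 - 7*x + 10) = x*(x - 5)^2*(x + 1)*(x - 2)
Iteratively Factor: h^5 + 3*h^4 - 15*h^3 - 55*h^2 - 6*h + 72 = (h + 3)*(h^4 - 15*h^2 - 10*h + 24) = (h + 2)*(h + 3)*(h^3 - 2*h^2 - 11*h + 12) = (h - 1)*(h + 2)*(h + 3)*(h^2 - h - 12) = (h - 1)*(h + 2)*(h + 3)^2*(h - 4)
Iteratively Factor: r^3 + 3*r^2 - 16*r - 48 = (r + 4)*(r^2 - r - 12) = (r + 3)*(r + 4)*(r - 4)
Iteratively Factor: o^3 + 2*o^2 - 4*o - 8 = (o + 2)*(o^2 - 4) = (o - 2)*(o + 2)*(o + 2)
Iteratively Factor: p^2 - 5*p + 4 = (p - 1)*(p - 4)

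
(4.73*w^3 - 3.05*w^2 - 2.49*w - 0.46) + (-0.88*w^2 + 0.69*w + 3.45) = 4.73*w^3 - 3.93*w^2 - 1.8*w + 2.99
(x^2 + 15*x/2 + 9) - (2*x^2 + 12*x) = -x^2 - 9*x/2 + 9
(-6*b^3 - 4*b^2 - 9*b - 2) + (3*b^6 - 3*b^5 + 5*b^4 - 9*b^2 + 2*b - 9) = 3*b^6 - 3*b^5 + 5*b^4 - 6*b^3 - 13*b^2 - 7*b - 11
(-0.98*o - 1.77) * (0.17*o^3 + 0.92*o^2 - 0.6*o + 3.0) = -0.1666*o^4 - 1.2025*o^3 - 1.0404*o^2 - 1.878*o - 5.31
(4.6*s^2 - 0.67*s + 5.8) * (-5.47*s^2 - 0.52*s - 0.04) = -25.162*s^4 + 1.2729*s^3 - 31.5616*s^2 - 2.9892*s - 0.232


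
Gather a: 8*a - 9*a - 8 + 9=1 - a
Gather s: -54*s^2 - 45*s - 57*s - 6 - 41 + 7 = -54*s^2 - 102*s - 40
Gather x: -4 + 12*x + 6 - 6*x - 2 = 6*x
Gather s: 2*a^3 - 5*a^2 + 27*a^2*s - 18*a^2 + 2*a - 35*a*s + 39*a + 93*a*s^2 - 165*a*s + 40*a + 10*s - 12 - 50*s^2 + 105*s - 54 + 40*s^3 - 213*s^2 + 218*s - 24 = 2*a^3 - 23*a^2 + 81*a + 40*s^3 + s^2*(93*a - 263) + s*(27*a^2 - 200*a + 333) - 90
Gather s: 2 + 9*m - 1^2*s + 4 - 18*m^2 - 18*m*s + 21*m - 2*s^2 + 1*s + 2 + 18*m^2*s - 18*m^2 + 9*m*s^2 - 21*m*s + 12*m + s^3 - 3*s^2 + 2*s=-36*m^2 + 42*m + s^3 + s^2*(9*m - 5) + s*(18*m^2 - 39*m + 2) + 8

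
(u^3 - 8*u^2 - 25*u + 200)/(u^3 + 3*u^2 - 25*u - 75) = (u - 8)/(u + 3)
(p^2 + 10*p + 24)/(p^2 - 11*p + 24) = (p^2 + 10*p + 24)/(p^2 - 11*p + 24)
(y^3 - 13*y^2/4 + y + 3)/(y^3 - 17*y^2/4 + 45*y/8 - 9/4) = 2*(4*y^2 - 5*y - 6)/(8*y^2 - 18*y + 9)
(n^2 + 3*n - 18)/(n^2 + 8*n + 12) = (n - 3)/(n + 2)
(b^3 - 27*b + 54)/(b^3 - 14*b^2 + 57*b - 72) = (b + 6)/(b - 8)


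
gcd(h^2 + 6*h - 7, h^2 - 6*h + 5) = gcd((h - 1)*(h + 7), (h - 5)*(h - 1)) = h - 1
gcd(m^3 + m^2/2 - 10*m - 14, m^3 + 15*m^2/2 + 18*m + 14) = m^2 + 4*m + 4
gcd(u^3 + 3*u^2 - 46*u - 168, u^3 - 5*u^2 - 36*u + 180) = u + 6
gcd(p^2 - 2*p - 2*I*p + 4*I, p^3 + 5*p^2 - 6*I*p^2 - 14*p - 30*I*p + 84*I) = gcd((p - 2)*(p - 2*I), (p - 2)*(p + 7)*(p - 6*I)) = p - 2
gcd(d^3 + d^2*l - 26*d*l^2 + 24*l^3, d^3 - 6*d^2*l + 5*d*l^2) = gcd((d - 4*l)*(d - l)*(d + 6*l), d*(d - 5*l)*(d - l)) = d - l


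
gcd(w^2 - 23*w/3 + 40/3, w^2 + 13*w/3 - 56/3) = w - 8/3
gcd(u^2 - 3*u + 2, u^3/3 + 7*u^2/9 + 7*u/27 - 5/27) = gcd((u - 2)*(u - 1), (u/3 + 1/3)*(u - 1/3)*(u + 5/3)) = 1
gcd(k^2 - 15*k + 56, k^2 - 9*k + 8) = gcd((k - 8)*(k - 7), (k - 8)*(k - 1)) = k - 8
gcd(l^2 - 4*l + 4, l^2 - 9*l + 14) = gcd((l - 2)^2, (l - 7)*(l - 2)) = l - 2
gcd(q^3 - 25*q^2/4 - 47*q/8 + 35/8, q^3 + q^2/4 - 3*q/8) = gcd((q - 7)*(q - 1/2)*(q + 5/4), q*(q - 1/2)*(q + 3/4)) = q - 1/2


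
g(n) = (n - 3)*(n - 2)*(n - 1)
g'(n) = (n - 3)*(n - 2) + (n - 3)*(n - 1) + (n - 2)*(n - 1) = 3*n^2 - 12*n + 11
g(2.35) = -0.31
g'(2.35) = -0.63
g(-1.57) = -41.93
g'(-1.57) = 37.23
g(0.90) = -0.23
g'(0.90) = 2.63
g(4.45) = 12.26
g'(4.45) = 17.01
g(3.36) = 1.16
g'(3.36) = 4.55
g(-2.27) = -73.58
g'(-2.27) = 53.70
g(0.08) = -5.16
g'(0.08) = 10.06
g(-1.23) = -30.47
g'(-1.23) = 30.30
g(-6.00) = -504.00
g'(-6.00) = 191.00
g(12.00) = 990.00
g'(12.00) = 299.00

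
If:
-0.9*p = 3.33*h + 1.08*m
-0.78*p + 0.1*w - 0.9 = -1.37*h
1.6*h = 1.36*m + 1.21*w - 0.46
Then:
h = 0.136781886858749*w + 0.108902846099789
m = 0.466356289529164 - 0.728786015460295*w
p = 0.368450237174982*w - 0.962568078004216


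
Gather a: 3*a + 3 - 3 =3*a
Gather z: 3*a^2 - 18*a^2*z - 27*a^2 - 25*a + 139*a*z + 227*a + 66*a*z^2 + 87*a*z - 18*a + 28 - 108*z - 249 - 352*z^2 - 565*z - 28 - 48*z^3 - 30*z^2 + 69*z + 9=-24*a^2 + 184*a - 48*z^3 + z^2*(66*a - 382) + z*(-18*a^2 + 226*a - 604) - 240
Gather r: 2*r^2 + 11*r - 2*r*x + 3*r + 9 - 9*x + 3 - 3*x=2*r^2 + r*(14 - 2*x) - 12*x + 12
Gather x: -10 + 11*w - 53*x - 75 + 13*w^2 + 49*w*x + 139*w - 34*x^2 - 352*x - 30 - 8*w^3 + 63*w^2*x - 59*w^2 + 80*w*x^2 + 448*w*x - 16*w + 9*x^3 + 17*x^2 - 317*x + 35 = -8*w^3 - 46*w^2 + 134*w + 9*x^3 + x^2*(80*w - 17) + x*(63*w^2 + 497*w - 722) - 80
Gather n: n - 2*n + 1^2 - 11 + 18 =8 - n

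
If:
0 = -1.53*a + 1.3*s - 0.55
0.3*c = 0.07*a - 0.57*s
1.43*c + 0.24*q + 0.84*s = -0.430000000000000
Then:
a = 0.849673202614379*s - 0.359477124183007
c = -1.70174291938998*s - 0.0838779956427015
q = 6.63955156136529*s - 1.29189360929557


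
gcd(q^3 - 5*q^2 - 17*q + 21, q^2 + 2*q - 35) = 1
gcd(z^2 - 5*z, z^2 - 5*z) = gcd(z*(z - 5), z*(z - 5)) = z^2 - 5*z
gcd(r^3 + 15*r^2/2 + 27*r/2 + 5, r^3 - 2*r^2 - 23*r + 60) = r + 5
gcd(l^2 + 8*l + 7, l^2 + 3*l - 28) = l + 7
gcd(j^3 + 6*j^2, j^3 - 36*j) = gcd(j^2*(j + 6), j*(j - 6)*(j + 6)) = j^2 + 6*j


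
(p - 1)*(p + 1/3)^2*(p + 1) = p^4 + 2*p^3/3 - 8*p^2/9 - 2*p/3 - 1/9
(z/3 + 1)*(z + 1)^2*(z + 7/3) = z^4/3 + 22*z^3/9 + 56*z^2/9 + 58*z/9 + 7/3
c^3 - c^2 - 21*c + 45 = (c - 3)^2*(c + 5)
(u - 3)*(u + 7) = u^2 + 4*u - 21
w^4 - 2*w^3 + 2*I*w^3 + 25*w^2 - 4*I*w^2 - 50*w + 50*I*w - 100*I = (w - 2)*(w - 5*I)*(w + 2*I)*(w + 5*I)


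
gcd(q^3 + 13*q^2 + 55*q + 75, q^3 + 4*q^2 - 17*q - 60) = q^2 + 8*q + 15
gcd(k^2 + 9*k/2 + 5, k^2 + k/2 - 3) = k + 2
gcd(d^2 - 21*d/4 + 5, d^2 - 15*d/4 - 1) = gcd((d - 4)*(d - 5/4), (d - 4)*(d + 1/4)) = d - 4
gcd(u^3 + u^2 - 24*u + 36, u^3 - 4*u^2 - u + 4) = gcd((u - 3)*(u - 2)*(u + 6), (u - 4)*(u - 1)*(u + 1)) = 1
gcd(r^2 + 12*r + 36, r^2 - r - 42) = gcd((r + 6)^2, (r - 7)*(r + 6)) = r + 6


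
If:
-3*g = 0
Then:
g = 0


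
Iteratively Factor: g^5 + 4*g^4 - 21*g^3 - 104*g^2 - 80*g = (g)*(g^4 + 4*g^3 - 21*g^2 - 104*g - 80) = g*(g + 4)*(g^3 - 21*g - 20) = g*(g + 4)^2*(g^2 - 4*g - 5) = g*(g - 5)*(g + 4)^2*(g + 1)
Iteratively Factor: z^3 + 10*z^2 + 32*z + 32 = (z + 4)*(z^2 + 6*z + 8) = (z + 2)*(z + 4)*(z + 4)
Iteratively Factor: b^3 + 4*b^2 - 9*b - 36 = (b + 3)*(b^2 + b - 12) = (b + 3)*(b + 4)*(b - 3)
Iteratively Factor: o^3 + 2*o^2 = (o)*(o^2 + 2*o) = o^2*(o + 2)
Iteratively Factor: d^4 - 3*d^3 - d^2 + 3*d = (d - 3)*(d^3 - d) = d*(d - 3)*(d^2 - 1) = d*(d - 3)*(d - 1)*(d + 1)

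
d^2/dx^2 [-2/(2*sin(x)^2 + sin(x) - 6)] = 2*(16*sin(x)^4 + 6*sin(x)^3 + 25*sin(x)^2 - 6*sin(x) - 26)/(sin(x) - cos(2*x) - 5)^3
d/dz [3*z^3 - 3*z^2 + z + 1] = 9*z^2 - 6*z + 1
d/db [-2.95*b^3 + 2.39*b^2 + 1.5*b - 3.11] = -8.85*b^2 + 4.78*b + 1.5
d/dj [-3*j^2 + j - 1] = 1 - 6*j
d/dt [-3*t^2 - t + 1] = -6*t - 1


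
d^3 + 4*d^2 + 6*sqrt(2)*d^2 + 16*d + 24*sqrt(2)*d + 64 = (d + 4)*(d + 2*sqrt(2))*(d + 4*sqrt(2))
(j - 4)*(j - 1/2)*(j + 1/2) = j^3 - 4*j^2 - j/4 + 1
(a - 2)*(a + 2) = a^2 - 4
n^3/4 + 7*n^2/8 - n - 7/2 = (n/4 + 1/2)*(n - 2)*(n + 7/2)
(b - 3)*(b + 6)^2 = b^3 + 9*b^2 - 108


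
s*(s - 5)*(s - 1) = s^3 - 6*s^2 + 5*s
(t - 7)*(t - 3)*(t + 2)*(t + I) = t^4 - 8*t^3 + I*t^3 + t^2 - 8*I*t^2 + 42*t + I*t + 42*I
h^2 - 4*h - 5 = (h - 5)*(h + 1)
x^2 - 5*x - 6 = (x - 6)*(x + 1)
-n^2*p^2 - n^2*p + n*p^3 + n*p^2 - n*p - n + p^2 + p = (-n + p)*(p + 1)*(n*p + 1)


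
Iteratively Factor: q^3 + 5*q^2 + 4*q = (q + 1)*(q^2 + 4*q) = (q + 1)*(q + 4)*(q)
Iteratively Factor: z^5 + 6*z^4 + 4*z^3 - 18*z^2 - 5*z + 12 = (z + 4)*(z^4 + 2*z^3 - 4*z^2 - 2*z + 3) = (z + 1)*(z + 4)*(z^3 + z^2 - 5*z + 3) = (z + 1)*(z + 3)*(z + 4)*(z^2 - 2*z + 1) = (z - 1)*(z + 1)*(z + 3)*(z + 4)*(z - 1)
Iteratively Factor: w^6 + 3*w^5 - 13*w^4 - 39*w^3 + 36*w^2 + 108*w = (w)*(w^5 + 3*w^4 - 13*w^3 - 39*w^2 + 36*w + 108) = w*(w - 2)*(w^4 + 5*w^3 - 3*w^2 - 45*w - 54) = w*(w - 2)*(w + 3)*(w^3 + 2*w^2 - 9*w - 18) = w*(w - 2)*(w + 3)^2*(w^2 - w - 6) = w*(w - 2)*(w + 2)*(w + 3)^2*(w - 3)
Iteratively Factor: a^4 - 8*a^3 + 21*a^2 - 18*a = (a)*(a^3 - 8*a^2 + 21*a - 18) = a*(a - 3)*(a^2 - 5*a + 6) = a*(a - 3)^2*(a - 2)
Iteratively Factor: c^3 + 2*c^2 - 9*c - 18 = (c + 3)*(c^2 - c - 6) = (c - 3)*(c + 3)*(c + 2)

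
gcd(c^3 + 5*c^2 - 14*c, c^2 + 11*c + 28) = c + 7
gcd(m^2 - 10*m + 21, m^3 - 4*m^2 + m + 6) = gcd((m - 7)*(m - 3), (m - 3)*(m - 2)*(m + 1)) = m - 3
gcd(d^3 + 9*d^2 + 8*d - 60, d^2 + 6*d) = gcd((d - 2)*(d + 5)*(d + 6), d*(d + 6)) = d + 6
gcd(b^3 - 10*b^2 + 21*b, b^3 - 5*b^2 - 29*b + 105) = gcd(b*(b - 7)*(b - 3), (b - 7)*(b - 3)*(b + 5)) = b^2 - 10*b + 21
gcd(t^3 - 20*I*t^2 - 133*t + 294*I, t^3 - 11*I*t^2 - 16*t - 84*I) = t^2 - 13*I*t - 42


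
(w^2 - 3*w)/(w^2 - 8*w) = (w - 3)/(w - 8)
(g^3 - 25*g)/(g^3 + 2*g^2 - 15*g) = (g - 5)/(g - 3)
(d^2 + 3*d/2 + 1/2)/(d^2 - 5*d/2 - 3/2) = (d + 1)/(d - 3)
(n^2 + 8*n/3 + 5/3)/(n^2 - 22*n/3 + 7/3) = (3*n^2 + 8*n + 5)/(3*n^2 - 22*n + 7)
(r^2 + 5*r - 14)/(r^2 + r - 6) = (r + 7)/(r + 3)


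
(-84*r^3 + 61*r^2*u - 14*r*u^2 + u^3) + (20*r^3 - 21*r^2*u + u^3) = -64*r^3 + 40*r^2*u - 14*r*u^2 + 2*u^3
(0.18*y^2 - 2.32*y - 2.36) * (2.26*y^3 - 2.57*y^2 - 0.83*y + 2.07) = 0.4068*y^5 - 5.7058*y^4 + 0.4794*y^3 + 8.3634*y^2 - 2.8436*y - 4.8852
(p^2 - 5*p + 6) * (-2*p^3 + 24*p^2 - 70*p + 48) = -2*p^5 + 34*p^4 - 202*p^3 + 542*p^2 - 660*p + 288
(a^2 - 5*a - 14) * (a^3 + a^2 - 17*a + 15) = a^5 - 4*a^4 - 36*a^3 + 86*a^2 + 163*a - 210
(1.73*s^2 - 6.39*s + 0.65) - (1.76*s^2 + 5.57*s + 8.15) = -0.03*s^2 - 11.96*s - 7.5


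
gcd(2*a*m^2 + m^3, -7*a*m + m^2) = m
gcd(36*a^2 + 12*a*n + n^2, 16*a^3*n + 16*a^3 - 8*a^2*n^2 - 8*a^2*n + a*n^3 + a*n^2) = 1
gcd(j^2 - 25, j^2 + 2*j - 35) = j - 5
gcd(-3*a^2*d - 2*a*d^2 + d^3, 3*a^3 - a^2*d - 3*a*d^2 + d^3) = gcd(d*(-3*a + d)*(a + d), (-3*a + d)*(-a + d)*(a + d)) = 3*a^2 + 2*a*d - d^2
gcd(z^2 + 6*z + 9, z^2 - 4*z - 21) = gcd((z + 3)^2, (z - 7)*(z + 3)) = z + 3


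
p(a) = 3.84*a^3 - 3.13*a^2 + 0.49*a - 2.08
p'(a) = 11.52*a^2 - 6.26*a + 0.49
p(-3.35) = -183.21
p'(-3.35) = 150.74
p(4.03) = 200.39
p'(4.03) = 162.36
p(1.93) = 14.81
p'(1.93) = 31.32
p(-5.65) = -797.36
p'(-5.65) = 403.61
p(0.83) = -1.63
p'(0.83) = 3.23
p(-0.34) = -2.76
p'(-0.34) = 3.95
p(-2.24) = -62.04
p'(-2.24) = 72.32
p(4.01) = 197.16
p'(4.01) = 160.63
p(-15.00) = -13673.68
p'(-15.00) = 2686.39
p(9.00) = 2548.16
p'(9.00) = 877.27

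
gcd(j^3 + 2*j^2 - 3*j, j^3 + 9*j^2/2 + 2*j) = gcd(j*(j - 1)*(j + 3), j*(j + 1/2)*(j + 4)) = j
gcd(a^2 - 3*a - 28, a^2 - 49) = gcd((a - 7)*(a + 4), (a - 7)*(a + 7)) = a - 7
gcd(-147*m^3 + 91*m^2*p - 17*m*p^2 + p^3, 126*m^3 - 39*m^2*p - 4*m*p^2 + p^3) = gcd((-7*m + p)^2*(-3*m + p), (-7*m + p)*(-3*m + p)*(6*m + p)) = 21*m^2 - 10*m*p + p^2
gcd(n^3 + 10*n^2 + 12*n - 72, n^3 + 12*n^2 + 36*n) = n^2 + 12*n + 36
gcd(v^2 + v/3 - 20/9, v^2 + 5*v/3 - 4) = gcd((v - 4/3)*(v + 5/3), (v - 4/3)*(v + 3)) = v - 4/3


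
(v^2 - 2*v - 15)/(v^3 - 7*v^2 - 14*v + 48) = (v - 5)/(v^2 - 10*v + 16)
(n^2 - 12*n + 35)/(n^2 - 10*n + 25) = (n - 7)/(n - 5)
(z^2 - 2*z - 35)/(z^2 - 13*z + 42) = (z + 5)/(z - 6)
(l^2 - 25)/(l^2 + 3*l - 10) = (l - 5)/(l - 2)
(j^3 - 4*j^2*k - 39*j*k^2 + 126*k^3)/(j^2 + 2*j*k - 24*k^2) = (j^2 - 10*j*k + 21*k^2)/(j - 4*k)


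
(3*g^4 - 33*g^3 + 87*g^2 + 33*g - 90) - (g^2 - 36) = 3*g^4 - 33*g^3 + 86*g^2 + 33*g - 54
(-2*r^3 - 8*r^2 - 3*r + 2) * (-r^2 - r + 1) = 2*r^5 + 10*r^4 + 9*r^3 - 7*r^2 - 5*r + 2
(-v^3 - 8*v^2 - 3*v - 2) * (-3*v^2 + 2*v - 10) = 3*v^5 + 22*v^4 + 3*v^3 + 80*v^2 + 26*v + 20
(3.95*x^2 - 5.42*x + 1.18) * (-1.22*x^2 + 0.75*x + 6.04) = -4.819*x^4 + 9.5749*x^3 + 18.3534*x^2 - 31.8518*x + 7.1272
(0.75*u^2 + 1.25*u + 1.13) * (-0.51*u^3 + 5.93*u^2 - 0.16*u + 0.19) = -0.3825*u^5 + 3.81*u^4 + 6.7162*u^3 + 6.6434*u^2 + 0.0567*u + 0.2147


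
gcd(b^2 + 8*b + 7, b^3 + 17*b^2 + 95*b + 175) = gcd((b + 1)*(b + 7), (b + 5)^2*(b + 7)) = b + 7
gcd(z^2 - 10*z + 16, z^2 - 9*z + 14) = z - 2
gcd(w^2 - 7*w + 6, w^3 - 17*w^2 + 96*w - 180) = w - 6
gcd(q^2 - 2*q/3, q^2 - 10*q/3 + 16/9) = q - 2/3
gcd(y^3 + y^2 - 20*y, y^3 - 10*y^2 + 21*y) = y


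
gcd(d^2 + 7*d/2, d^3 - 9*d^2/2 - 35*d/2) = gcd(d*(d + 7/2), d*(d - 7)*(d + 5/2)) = d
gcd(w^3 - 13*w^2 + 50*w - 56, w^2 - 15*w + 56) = w - 7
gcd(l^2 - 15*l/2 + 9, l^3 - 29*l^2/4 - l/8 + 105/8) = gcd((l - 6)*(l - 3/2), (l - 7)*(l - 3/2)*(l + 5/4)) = l - 3/2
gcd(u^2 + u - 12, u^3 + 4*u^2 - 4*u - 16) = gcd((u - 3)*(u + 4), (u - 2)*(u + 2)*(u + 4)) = u + 4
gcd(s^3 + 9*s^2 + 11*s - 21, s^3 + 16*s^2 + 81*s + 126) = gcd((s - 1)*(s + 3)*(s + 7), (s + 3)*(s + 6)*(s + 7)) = s^2 + 10*s + 21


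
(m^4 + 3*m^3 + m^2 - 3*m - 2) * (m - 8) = m^5 - 5*m^4 - 23*m^3 - 11*m^2 + 22*m + 16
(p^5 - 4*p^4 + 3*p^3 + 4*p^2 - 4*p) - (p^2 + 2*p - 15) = p^5 - 4*p^4 + 3*p^3 + 3*p^2 - 6*p + 15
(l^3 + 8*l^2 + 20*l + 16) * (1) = l^3 + 8*l^2 + 20*l + 16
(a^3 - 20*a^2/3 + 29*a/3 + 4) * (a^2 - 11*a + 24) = a^5 - 53*a^4/3 + 107*a^3 - 787*a^2/3 + 188*a + 96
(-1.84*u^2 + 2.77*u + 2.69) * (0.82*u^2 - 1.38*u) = -1.5088*u^4 + 4.8106*u^3 - 1.6168*u^2 - 3.7122*u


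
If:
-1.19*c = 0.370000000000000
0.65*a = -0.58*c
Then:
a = 0.28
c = -0.31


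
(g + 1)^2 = g^2 + 2*g + 1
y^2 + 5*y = y*(y + 5)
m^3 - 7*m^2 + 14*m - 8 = (m - 4)*(m - 2)*(m - 1)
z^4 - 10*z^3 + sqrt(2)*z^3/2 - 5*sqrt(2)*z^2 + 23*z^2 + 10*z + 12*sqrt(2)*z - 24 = (z - 6)*(z - 4)*(z - sqrt(2)/2)*(z + sqrt(2))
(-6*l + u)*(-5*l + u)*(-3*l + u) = -90*l^3 + 63*l^2*u - 14*l*u^2 + u^3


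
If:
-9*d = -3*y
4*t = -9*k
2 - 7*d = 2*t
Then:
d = y/3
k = 14*y/27 - 4/9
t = 1 - 7*y/6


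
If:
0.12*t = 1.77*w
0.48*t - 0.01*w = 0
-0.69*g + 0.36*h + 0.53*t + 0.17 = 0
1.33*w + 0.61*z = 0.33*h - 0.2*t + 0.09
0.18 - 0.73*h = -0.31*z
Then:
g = 0.46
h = 0.40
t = 0.00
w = 0.00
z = 0.36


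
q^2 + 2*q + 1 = (q + 1)^2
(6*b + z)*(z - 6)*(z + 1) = 6*b*z^2 - 30*b*z - 36*b + z^3 - 5*z^2 - 6*z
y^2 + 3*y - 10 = (y - 2)*(y + 5)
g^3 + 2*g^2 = g^2*(g + 2)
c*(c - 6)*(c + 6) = c^3 - 36*c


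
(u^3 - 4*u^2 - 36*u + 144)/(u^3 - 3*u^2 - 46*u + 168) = (u + 6)/(u + 7)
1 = 1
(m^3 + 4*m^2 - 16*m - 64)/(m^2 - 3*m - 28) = (m^2 - 16)/(m - 7)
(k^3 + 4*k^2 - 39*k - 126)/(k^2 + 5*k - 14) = (k^2 - 3*k - 18)/(k - 2)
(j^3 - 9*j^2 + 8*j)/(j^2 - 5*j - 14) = j*(-j^2 + 9*j - 8)/(-j^2 + 5*j + 14)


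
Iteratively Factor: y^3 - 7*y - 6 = (y - 3)*(y^2 + 3*y + 2) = (y - 3)*(y + 2)*(y + 1)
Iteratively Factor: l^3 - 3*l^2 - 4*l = (l)*(l^2 - 3*l - 4) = l*(l + 1)*(l - 4)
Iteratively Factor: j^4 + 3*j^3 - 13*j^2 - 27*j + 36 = (j - 1)*(j^3 + 4*j^2 - 9*j - 36) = (j - 1)*(j + 3)*(j^2 + j - 12) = (j - 1)*(j + 3)*(j + 4)*(j - 3)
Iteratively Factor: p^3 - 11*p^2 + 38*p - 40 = (p - 4)*(p^2 - 7*p + 10) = (p - 5)*(p - 4)*(p - 2)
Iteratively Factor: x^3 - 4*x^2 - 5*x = (x)*(x^2 - 4*x - 5) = x*(x - 5)*(x + 1)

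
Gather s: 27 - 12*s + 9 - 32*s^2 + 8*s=-32*s^2 - 4*s + 36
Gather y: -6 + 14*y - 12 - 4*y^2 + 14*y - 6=-4*y^2 + 28*y - 24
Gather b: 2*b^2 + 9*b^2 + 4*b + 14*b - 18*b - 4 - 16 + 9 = 11*b^2 - 11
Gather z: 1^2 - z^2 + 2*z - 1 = -z^2 + 2*z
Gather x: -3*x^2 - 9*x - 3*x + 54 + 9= -3*x^2 - 12*x + 63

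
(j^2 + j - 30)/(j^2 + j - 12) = (j^2 + j - 30)/(j^2 + j - 12)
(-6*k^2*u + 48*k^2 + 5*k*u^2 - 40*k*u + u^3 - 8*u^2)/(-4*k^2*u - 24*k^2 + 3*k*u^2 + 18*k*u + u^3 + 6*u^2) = (6*k*u - 48*k + u^2 - 8*u)/(4*k*u + 24*k + u^2 + 6*u)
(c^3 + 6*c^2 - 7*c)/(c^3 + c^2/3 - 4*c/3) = 3*(c + 7)/(3*c + 4)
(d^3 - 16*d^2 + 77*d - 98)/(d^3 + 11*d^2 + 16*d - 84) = (d^2 - 14*d + 49)/(d^2 + 13*d + 42)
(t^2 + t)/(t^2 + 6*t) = (t + 1)/(t + 6)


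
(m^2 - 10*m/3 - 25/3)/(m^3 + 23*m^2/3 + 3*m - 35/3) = (m - 5)/(m^2 + 6*m - 7)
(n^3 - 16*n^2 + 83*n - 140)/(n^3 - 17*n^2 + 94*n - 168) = (n - 5)/(n - 6)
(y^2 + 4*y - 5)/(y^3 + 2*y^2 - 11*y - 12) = (y^2 + 4*y - 5)/(y^3 + 2*y^2 - 11*y - 12)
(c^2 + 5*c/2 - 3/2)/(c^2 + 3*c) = (c - 1/2)/c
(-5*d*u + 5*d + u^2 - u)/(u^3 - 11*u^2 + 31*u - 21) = (-5*d + u)/(u^2 - 10*u + 21)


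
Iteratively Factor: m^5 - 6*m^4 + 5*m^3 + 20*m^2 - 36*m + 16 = (m - 4)*(m^4 - 2*m^3 - 3*m^2 + 8*m - 4) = (m - 4)*(m - 2)*(m^3 - 3*m + 2) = (m - 4)*(m - 2)*(m - 1)*(m^2 + m - 2) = (m - 4)*(m - 2)*(m - 1)^2*(m + 2)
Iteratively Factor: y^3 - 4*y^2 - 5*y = (y + 1)*(y^2 - 5*y) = (y - 5)*(y + 1)*(y)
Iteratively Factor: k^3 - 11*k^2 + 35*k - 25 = (k - 5)*(k^2 - 6*k + 5) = (k - 5)*(k - 1)*(k - 5)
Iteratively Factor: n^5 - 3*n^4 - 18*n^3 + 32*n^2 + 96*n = (n)*(n^4 - 3*n^3 - 18*n^2 + 32*n + 96) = n*(n + 2)*(n^3 - 5*n^2 - 8*n + 48) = n*(n - 4)*(n + 2)*(n^2 - n - 12) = n*(n - 4)*(n + 2)*(n + 3)*(n - 4)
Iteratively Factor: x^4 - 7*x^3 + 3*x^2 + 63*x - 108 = (x - 3)*(x^3 - 4*x^2 - 9*x + 36) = (x - 3)^2*(x^2 - x - 12) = (x - 3)^2*(x + 3)*(x - 4)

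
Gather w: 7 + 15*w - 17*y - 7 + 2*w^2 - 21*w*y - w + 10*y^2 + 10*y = 2*w^2 + w*(14 - 21*y) + 10*y^2 - 7*y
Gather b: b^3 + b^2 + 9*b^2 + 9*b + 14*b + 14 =b^3 + 10*b^2 + 23*b + 14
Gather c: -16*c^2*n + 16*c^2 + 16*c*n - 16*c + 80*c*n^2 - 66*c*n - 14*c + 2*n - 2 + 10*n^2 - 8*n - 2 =c^2*(16 - 16*n) + c*(80*n^2 - 50*n - 30) + 10*n^2 - 6*n - 4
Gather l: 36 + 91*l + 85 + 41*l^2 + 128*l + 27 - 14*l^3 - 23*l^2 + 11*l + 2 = -14*l^3 + 18*l^2 + 230*l + 150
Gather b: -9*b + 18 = 18 - 9*b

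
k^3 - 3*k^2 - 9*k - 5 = (k - 5)*(k + 1)^2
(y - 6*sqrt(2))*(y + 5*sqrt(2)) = y^2 - sqrt(2)*y - 60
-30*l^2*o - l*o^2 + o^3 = o*(-6*l + o)*(5*l + o)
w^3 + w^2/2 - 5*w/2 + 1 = (w - 1)*(w - 1/2)*(w + 2)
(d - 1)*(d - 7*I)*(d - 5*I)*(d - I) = d^4 - d^3 - 13*I*d^3 - 47*d^2 + 13*I*d^2 + 47*d + 35*I*d - 35*I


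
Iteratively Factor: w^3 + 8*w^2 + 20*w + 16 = (w + 4)*(w^2 + 4*w + 4) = (w + 2)*(w + 4)*(w + 2)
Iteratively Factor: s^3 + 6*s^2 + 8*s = (s + 2)*(s^2 + 4*s) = (s + 2)*(s + 4)*(s)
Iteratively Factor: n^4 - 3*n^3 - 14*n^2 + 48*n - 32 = (n - 4)*(n^3 + n^2 - 10*n + 8) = (n - 4)*(n - 2)*(n^2 + 3*n - 4) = (n - 4)*(n - 2)*(n - 1)*(n + 4)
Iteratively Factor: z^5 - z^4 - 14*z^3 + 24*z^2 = (z - 2)*(z^4 + z^3 - 12*z^2) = z*(z - 2)*(z^3 + z^2 - 12*z) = z*(z - 3)*(z - 2)*(z^2 + 4*z) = z*(z - 3)*(z - 2)*(z + 4)*(z)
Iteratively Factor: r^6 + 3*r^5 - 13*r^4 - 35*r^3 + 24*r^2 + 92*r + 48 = (r + 4)*(r^5 - r^4 - 9*r^3 + r^2 + 20*r + 12) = (r + 1)*(r + 4)*(r^4 - 2*r^3 - 7*r^2 + 8*r + 12) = (r + 1)*(r + 2)*(r + 4)*(r^3 - 4*r^2 + r + 6) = (r - 2)*(r + 1)*(r + 2)*(r + 4)*(r^2 - 2*r - 3) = (r - 2)*(r + 1)^2*(r + 2)*(r + 4)*(r - 3)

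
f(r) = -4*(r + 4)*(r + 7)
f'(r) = -8*r - 44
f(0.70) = -144.76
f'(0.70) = -49.60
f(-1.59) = -52.15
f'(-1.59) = -31.28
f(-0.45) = -93.01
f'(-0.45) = -40.40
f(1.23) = -172.17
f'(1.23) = -53.84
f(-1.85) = -44.29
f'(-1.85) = -29.20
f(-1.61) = -51.53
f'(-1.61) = -31.12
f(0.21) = -121.42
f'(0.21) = -45.68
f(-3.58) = -5.75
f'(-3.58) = -15.36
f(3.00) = -280.00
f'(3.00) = -68.00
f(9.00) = -832.00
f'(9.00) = -116.00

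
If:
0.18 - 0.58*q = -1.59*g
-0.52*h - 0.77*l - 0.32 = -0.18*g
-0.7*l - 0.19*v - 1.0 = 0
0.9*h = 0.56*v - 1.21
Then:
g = 0.63641975308642*v - 8.21728395061728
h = 0.622222222222222*v - 1.34444444444444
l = -0.271428571428571*v - 1.42857142857143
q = 1.74466794380587*v - 22.2163473818646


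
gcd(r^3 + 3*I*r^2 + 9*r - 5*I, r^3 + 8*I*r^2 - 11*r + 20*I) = r^2 + 4*I*r + 5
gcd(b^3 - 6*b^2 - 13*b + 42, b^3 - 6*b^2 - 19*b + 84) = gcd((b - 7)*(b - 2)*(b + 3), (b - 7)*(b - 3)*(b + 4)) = b - 7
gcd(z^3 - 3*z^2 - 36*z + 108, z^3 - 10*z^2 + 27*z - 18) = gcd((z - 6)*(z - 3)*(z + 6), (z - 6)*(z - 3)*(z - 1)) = z^2 - 9*z + 18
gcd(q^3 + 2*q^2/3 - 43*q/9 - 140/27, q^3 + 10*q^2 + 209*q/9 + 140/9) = q^2 + 3*q + 20/9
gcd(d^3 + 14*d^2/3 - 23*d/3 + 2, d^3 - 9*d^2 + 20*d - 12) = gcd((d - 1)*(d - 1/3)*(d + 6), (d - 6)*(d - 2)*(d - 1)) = d - 1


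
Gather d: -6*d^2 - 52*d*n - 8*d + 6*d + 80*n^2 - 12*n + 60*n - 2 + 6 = -6*d^2 + d*(-52*n - 2) + 80*n^2 + 48*n + 4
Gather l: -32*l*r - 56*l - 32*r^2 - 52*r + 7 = l*(-32*r - 56) - 32*r^2 - 52*r + 7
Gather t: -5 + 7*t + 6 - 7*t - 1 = 0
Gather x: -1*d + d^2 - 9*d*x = d^2 - 9*d*x - d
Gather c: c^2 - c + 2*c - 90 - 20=c^2 + c - 110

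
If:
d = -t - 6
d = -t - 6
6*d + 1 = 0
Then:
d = -1/6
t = -35/6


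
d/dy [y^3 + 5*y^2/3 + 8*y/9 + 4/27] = 3*y^2 + 10*y/3 + 8/9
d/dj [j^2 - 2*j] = 2*j - 2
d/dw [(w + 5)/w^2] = (-w - 10)/w^3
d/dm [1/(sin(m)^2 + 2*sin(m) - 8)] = -2*(sin(m) + 1)*cos(m)/(sin(m)^2 + 2*sin(m) - 8)^2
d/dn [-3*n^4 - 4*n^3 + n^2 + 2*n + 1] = -12*n^3 - 12*n^2 + 2*n + 2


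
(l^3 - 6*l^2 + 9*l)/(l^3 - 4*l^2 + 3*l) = (l - 3)/(l - 1)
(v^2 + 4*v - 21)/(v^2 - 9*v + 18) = (v + 7)/(v - 6)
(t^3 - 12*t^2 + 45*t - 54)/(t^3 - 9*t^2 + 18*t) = (t - 3)/t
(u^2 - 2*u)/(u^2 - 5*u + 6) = u/(u - 3)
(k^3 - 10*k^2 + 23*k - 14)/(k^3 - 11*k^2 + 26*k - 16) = (k - 7)/(k - 8)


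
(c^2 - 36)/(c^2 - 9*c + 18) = (c + 6)/(c - 3)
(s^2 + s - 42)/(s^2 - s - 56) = (s - 6)/(s - 8)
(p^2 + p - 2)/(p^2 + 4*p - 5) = (p + 2)/(p + 5)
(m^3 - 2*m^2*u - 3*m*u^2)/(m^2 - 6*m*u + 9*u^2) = m*(-m - u)/(-m + 3*u)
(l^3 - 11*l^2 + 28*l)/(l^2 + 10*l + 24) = l*(l^2 - 11*l + 28)/(l^2 + 10*l + 24)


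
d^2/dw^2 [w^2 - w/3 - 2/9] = 2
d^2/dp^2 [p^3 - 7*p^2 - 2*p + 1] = 6*p - 14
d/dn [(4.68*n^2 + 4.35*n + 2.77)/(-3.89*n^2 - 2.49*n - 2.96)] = (5.2683*n^2 - 6.15499999999999*n - 5.9787)/(15.1321*n^4 + 19.3722*n^3 + 29.2289*n^2 + 14.7408*n + 8.7616)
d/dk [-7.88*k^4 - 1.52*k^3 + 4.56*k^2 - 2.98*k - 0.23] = -31.52*k^3 - 4.56*k^2 + 9.12*k - 2.98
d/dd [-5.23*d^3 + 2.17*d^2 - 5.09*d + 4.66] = -15.69*d^2 + 4.34*d - 5.09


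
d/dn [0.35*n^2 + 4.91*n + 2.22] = 0.7*n + 4.91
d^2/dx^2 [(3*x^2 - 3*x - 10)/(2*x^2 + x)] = 4*(-9*x^3 - 60*x^2 - 30*x - 5)/(x^3*(8*x^3 + 12*x^2 + 6*x + 1))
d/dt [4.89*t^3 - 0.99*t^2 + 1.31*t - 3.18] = 14.67*t^2 - 1.98*t + 1.31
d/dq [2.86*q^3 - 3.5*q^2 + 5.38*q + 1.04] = 8.58*q^2 - 7.0*q + 5.38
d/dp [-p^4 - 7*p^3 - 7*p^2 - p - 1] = -4*p^3 - 21*p^2 - 14*p - 1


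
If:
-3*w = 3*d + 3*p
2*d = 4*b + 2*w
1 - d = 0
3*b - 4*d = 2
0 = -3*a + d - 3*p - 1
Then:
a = -2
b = 2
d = 1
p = 2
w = -3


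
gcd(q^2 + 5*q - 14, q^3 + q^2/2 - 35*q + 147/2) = q + 7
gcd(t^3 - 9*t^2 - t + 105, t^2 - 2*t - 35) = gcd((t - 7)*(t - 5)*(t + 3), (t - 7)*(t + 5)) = t - 7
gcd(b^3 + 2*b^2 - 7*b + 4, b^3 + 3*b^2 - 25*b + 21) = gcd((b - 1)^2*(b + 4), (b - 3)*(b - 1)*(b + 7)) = b - 1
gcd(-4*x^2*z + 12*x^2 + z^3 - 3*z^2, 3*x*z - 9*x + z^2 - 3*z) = z - 3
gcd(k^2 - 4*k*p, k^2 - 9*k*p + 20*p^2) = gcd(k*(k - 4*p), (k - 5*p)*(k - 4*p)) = -k + 4*p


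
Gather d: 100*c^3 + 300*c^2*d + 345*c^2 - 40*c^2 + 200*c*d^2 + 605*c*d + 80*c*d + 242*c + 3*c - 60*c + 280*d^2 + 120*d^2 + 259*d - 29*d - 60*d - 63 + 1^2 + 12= 100*c^3 + 305*c^2 + 185*c + d^2*(200*c + 400) + d*(300*c^2 + 685*c + 170) - 50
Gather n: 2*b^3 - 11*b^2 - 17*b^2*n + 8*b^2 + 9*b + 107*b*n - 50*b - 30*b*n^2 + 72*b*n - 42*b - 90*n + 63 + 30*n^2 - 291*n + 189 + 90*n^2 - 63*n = 2*b^3 - 3*b^2 - 83*b + n^2*(120 - 30*b) + n*(-17*b^2 + 179*b - 444) + 252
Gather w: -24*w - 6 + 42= 36 - 24*w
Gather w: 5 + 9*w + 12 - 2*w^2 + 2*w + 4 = -2*w^2 + 11*w + 21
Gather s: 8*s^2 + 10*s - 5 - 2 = 8*s^2 + 10*s - 7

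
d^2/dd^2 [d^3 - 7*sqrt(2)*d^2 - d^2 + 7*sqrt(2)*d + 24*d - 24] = 6*d - 14*sqrt(2) - 2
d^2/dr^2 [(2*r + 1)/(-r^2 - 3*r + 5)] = 2*(-(2*r + 1)*(2*r + 3)^2 + (6*r + 7)*(r^2 + 3*r - 5))/(r^2 + 3*r - 5)^3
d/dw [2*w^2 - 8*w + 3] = 4*w - 8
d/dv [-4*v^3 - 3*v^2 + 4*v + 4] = -12*v^2 - 6*v + 4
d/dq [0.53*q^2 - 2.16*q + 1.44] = 1.06*q - 2.16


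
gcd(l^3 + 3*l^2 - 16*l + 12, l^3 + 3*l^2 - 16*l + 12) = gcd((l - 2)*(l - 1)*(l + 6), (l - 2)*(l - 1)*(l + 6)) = l^3 + 3*l^2 - 16*l + 12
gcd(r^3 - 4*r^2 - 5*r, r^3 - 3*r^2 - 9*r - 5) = r^2 - 4*r - 5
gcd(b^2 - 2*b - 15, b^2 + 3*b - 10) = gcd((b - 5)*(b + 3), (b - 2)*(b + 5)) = 1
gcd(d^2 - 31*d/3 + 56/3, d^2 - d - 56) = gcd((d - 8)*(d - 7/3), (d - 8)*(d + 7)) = d - 8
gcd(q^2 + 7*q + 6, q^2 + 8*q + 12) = q + 6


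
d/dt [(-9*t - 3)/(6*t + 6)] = -1/(t^2 + 2*t + 1)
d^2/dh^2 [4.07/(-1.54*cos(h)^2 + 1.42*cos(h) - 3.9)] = (38.609648*(1 - cos(h)^2)^2 - 71.202208*cos(h)^3 - 70.266108*cos(h)^2 + 109.317351*cos(h) + 11.125345*cos(3*h) - 6.13430399999997)/(1.54*cos(h)^2 - 1.42*cos(h) + 3.9)^3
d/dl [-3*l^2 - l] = -6*l - 1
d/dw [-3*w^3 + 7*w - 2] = 7 - 9*w^2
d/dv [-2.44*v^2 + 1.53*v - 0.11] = 1.53 - 4.88*v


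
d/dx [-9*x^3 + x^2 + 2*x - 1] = -27*x^2 + 2*x + 2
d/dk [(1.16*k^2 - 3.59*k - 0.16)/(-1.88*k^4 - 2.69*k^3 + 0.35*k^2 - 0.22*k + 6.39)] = (4.3616*k^5 - 17.1272*k^4 - 20.5174*k^3 - 0.2899*k^2 + 14.9368*k - 22.9753)/(3.5344*k^8 + 10.1144*k^7 + 5.9201*k^6 - 1.0558*k^5 - 22.7203*k^4 - 34.5322*k^3 + 4.5214*k^2 - 2.8116*k + 40.8321)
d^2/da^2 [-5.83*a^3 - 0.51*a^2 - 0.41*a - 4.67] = -34.98*a - 1.02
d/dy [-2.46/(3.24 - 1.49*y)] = -3.6654/(1.49*y - 3.24)^2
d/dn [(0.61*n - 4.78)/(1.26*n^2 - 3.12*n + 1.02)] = (-0.7686*n^2 + 12.0456*n - 14.2914)/(1.5876*n^4 - 7.8624*n^3 + 12.3048*n^2 - 6.3648*n + 1.0404)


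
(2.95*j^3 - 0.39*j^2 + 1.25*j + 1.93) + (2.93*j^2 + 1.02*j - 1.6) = 2.95*j^3 + 2.54*j^2 + 2.27*j + 0.33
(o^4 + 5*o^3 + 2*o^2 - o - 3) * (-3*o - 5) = -3*o^5 - 20*o^4 - 31*o^3 - 7*o^2 + 14*o + 15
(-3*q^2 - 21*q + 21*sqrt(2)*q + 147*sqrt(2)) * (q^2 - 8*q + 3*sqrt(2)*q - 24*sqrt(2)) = -3*q^4 + 3*q^3 + 12*sqrt(2)*q^3 - 12*sqrt(2)*q^2 + 294*q^2 - 672*sqrt(2)*q - 126*q - 7056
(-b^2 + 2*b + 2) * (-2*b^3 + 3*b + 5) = 2*b^5 - 4*b^4 - 7*b^3 + b^2 + 16*b + 10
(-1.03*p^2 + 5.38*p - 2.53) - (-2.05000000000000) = -1.03*p^2 + 5.38*p - 0.48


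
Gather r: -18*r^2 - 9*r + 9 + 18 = -18*r^2 - 9*r + 27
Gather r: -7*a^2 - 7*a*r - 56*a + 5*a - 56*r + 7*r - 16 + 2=-7*a^2 - 51*a + r*(-7*a - 49) - 14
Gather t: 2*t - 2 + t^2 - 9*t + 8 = t^2 - 7*t + 6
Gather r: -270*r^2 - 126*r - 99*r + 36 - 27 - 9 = -270*r^2 - 225*r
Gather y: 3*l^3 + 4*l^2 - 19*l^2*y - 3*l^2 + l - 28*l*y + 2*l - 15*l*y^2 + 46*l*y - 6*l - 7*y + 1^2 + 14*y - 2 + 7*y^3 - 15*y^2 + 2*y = 3*l^3 + l^2 - 3*l + 7*y^3 + y^2*(-15*l - 15) + y*(-19*l^2 + 18*l + 9) - 1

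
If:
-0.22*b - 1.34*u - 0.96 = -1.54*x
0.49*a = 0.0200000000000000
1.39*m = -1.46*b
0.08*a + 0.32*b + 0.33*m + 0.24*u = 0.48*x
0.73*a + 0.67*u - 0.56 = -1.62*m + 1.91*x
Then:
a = 0.04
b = -0.05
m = 0.05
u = -1.64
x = -0.81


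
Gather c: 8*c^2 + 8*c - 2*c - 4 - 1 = 8*c^2 + 6*c - 5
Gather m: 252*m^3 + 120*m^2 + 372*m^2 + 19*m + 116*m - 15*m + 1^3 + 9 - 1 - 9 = 252*m^3 + 492*m^2 + 120*m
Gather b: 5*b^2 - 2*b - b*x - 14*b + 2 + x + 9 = 5*b^2 + b*(-x - 16) + x + 11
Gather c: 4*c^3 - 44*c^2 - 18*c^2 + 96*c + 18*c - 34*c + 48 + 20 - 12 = 4*c^3 - 62*c^2 + 80*c + 56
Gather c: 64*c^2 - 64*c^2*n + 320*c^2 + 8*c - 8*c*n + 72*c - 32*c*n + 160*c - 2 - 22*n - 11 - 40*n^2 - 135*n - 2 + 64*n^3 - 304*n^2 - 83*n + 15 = c^2*(384 - 64*n) + c*(240 - 40*n) + 64*n^3 - 344*n^2 - 240*n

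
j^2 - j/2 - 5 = (j - 5/2)*(j + 2)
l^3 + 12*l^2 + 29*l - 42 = (l - 1)*(l + 6)*(l + 7)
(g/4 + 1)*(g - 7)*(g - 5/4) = g^3/4 - 17*g^2/16 - 97*g/16 + 35/4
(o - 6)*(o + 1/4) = o^2 - 23*o/4 - 3/2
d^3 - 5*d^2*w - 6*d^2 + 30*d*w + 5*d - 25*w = (d - 5)*(d - 1)*(d - 5*w)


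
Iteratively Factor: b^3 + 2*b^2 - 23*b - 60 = (b + 3)*(b^2 - b - 20) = (b - 5)*(b + 3)*(b + 4)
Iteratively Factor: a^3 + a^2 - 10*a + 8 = (a - 1)*(a^2 + 2*a - 8) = (a - 2)*(a - 1)*(a + 4)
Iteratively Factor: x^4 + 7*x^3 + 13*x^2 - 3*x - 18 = (x + 3)*(x^3 + 4*x^2 + x - 6) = (x + 3)^2*(x^2 + x - 2) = (x + 2)*(x + 3)^2*(x - 1)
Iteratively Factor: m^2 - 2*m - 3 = (m + 1)*(m - 3)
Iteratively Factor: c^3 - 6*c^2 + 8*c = (c)*(c^2 - 6*c + 8) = c*(c - 4)*(c - 2)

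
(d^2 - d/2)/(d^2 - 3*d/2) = (2*d - 1)/(2*d - 3)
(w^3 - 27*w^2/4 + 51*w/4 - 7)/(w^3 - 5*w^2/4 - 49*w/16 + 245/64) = 16*(w^2 - 5*w + 4)/(16*w^2 + 8*w - 35)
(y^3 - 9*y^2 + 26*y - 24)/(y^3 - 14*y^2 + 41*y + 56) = (y^3 - 9*y^2 + 26*y - 24)/(y^3 - 14*y^2 + 41*y + 56)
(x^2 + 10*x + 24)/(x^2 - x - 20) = (x + 6)/(x - 5)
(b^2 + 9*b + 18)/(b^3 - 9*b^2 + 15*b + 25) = (b^2 + 9*b + 18)/(b^3 - 9*b^2 + 15*b + 25)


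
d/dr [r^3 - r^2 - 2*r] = 3*r^2 - 2*r - 2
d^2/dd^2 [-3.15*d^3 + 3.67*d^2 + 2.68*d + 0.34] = 7.34 - 18.9*d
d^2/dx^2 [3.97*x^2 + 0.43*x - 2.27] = 7.94000000000000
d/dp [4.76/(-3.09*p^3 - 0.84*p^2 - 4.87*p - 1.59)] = (44.1252*p^2 + 7.9968*p + 23.1812)/(3.09*p^3 + 0.84*p^2 + 4.87*p + 1.59)^2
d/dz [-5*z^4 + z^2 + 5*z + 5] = -20*z^3 + 2*z + 5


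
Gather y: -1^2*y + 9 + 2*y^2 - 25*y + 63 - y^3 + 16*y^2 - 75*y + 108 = -y^3 + 18*y^2 - 101*y + 180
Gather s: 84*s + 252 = 84*s + 252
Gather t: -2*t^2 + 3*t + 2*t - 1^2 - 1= -2*t^2 + 5*t - 2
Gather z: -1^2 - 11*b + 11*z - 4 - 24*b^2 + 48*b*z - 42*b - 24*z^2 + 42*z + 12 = -24*b^2 - 53*b - 24*z^2 + z*(48*b + 53) + 7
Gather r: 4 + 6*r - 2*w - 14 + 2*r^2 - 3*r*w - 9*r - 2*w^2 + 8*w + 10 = 2*r^2 + r*(-3*w - 3) - 2*w^2 + 6*w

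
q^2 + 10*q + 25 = (q + 5)^2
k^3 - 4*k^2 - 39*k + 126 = (k - 7)*(k - 3)*(k + 6)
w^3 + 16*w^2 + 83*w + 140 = (w + 4)*(w + 5)*(w + 7)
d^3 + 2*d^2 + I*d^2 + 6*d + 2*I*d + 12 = (d + 2)*(d - 2*I)*(d + 3*I)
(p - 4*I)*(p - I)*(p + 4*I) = p^3 - I*p^2 + 16*p - 16*I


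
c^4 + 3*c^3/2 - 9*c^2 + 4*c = c*(c - 2)*(c - 1/2)*(c + 4)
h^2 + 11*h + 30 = (h + 5)*(h + 6)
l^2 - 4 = (l - 2)*(l + 2)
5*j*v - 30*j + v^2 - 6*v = (5*j + v)*(v - 6)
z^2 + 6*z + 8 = (z + 2)*(z + 4)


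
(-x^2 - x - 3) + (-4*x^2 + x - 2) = -5*x^2 - 5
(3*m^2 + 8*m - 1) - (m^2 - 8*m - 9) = 2*m^2 + 16*m + 8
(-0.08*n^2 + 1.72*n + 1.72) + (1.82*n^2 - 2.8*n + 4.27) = 1.74*n^2 - 1.08*n + 5.99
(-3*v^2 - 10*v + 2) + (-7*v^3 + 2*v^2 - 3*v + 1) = -7*v^3 - v^2 - 13*v + 3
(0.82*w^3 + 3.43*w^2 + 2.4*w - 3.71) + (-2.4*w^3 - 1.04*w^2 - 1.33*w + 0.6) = -1.58*w^3 + 2.39*w^2 + 1.07*w - 3.11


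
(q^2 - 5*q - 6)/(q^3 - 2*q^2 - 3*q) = (q - 6)/(q*(q - 3))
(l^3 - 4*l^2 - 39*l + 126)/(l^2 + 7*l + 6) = (l^2 - 10*l + 21)/(l + 1)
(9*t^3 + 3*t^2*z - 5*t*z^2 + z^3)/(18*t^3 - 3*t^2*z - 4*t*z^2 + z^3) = (t + z)/(2*t + z)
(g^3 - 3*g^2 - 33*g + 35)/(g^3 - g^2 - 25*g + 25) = (g - 7)/(g - 5)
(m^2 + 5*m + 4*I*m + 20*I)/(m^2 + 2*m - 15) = (m + 4*I)/(m - 3)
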